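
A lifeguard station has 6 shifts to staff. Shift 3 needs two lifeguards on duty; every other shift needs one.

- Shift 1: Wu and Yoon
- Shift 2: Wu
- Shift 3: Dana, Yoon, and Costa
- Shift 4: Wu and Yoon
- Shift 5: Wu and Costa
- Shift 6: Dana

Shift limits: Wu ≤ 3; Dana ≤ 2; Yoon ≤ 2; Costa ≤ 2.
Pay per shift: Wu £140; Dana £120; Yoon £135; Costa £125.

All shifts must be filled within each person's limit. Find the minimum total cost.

£900

Shift 2 can only be covered by Wu, so that assignment is forced.
Shift 6 can only be covered by Dana, so that assignment is forced.
Picking the cheapest available lifeguard for each shift independently would cost £900, and that bound is achievable.
An optimal schedule: Shift 1→Yoon, Shift 2→Wu, Shift 3→Dana+Costa, Shift 4→Yoon, Shift 5→Costa, Shift 6→Dana.
Total: 135 + 140 + 120 + 125 + 135 + 125 + 120 = £900.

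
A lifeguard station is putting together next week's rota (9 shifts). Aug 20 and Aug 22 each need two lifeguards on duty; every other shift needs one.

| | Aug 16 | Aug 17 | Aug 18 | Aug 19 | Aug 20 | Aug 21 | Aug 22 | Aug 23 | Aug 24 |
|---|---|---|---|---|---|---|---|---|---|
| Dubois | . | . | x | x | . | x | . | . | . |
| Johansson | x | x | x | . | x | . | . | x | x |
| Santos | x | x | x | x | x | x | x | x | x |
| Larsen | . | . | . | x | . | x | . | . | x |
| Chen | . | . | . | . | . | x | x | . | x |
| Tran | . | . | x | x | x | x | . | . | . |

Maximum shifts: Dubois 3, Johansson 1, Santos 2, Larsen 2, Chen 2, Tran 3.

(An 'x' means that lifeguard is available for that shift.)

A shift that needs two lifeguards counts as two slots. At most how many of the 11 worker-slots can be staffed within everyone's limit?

Total capacity across all lifeguards is 3+1+2+2+2+3 = 13, and 11 slots are needed, so at most 11 can be filled.
Shifts {Aug 16, Aug 17, Aug 20, Aug 22} need 6 slots but only Johansson, Santos, Chen, and Tran are available for them, supplying at most 5 — so at least 1 slot must go unfilled.
An assignment achieving 9: Aug 16→Johansson, Aug 17→Santos, Aug 18→Dubois, Aug 19→Dubois, Aug 20→Tran, Aug 21→Dubois, Aug 22→Santos+Chen, Aug 24→Larsen.
Loads: Dubois 3/3, Johansson 1/1, Santos 2/2, Larsen 1/2, Chen 1/2, Tran 1/3.

9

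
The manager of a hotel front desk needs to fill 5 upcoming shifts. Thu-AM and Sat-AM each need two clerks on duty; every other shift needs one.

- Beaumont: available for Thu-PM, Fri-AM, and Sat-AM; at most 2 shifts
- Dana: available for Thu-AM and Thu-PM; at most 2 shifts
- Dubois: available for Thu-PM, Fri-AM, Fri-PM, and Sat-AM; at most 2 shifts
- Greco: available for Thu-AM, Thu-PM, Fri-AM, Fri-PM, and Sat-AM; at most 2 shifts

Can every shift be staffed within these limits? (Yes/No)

Thu-AM can only be covered by Dana and Greco, so that assignment is forced.
One valid schedule: Thu-AM→Dana+Greco, Thu-PM→Dana, Fri-AM→Beaumont, Fri-PM→Dubois, Sat-AM→Beaumont+Dubois.
Loads: Beaumont 2/2, Dana 2/2, Dubois 2/2, Greco 1/2 — all within limits.

Yes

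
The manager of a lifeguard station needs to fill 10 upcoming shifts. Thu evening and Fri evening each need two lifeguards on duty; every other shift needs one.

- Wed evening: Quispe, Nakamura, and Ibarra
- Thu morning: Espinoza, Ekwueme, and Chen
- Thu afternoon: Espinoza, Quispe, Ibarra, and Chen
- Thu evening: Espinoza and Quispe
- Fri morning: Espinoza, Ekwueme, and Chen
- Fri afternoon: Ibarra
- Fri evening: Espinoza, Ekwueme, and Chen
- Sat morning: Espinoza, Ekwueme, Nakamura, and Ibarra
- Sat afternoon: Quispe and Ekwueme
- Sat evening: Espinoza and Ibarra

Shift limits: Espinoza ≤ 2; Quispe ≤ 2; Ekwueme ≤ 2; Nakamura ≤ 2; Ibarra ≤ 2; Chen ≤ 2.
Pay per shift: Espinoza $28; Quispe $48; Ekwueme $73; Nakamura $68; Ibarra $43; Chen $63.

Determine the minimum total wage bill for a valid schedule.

Thu evening can only be covered by Espinoza and Quispe, so that assignment is forced.
Fri afternoon can only be covered by Ibarra, so that assignment is forced.
Picking the cheapest available lifeguard for each shift independently would cost $441, but that ignores the shift limits.
An optimal schedule: Wed evening→Nakamura, Thu morning→Ekwueme, Thu afternoon→Ibarra, Thu evening→Espinoza+Quispe, Fri morning→Chen, Fri afternoon→Ibarra, Fri evening→Ekwueme+Chen, Sat morning→Nakamura, Sat afternoon→Quispe, Sat evening→Espinoza.
Total: 68 + 73 + 43 + 28 + 48 + 63 + 43 + 73 + 63 + 68 + 48 + 28 = $646.

$646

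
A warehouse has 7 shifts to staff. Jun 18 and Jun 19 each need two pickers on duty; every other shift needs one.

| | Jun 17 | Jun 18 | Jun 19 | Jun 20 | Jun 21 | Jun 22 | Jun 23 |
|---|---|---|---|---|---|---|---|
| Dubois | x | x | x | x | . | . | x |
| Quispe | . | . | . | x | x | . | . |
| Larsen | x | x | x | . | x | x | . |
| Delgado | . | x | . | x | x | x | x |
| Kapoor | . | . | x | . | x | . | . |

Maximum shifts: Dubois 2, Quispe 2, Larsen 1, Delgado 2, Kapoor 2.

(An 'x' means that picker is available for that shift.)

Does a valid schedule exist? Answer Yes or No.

No

Total capacity is 9 and 9 slots are needed, so capacity alone doesn't rule it out.
Shifts {Jun 17, Jun 18, Jun 19, Jun 22, Jun 23} need 7 worker-slots in total, but the pickers available for any of those shifts (Dubois, Larsen, Delgado, and Kapoor) can supply at most 6 among them. So no valid schedule exists.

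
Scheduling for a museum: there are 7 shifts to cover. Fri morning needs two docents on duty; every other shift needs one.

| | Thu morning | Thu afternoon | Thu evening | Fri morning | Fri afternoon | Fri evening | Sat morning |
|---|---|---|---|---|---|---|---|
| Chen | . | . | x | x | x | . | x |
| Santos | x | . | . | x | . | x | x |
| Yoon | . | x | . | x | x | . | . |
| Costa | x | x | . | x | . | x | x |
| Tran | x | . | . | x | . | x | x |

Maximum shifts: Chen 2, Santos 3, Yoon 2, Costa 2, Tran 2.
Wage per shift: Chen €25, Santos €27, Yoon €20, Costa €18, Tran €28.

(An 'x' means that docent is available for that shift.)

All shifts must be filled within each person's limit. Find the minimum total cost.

€180

Thu evening can only be covered by Chen, so that assignment is forced.
Picking the cheapest available docent for each shift independently would cost €155, but that ignores the shift limits.
An optimal schedule: Thu morning→Costa, Thu afternoon→Costa, Thu evening→Chen, Fri morning→Yoon+Santos, Fri afternoon→Yoon, Fri evening→Santos, Sat morning→Chen.
Total: 18 + 18 + 25 + 20 + 27 + 20 + 27 + 25 = €180.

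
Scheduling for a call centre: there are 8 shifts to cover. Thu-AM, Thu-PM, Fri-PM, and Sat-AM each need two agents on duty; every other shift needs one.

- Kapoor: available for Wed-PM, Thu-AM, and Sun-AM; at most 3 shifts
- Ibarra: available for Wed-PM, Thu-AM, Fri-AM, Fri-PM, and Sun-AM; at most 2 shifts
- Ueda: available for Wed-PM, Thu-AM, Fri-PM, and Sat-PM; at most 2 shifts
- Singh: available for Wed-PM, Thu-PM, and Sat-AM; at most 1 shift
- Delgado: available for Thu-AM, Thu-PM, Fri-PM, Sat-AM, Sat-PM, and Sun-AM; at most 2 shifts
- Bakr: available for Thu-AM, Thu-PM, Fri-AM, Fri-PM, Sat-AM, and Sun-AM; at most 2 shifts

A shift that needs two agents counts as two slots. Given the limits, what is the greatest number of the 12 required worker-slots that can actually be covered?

12

Total capacity across all agents is 3+2+2+1+2+2 = 12, and 12 slots are needed, so at most 12 can be filled.
An assignment achieving 12: Wed-PM→Kapoor, Thu-AM→Kapoor+Bakr, Thu-PM→Singh+Delgado, Fri-AM→Ibarra, Fri-PM→Ibarra+Ueda, Sat-AM→Delgado+Bakr, Sat-PM→Ueda, Sun-AM→Kapoor.
Loads: Kapoor 3/3, Ibarra 2/2, Ueda 2/2, Singh 1/1, Delgado 2/2, Bakr 2/2.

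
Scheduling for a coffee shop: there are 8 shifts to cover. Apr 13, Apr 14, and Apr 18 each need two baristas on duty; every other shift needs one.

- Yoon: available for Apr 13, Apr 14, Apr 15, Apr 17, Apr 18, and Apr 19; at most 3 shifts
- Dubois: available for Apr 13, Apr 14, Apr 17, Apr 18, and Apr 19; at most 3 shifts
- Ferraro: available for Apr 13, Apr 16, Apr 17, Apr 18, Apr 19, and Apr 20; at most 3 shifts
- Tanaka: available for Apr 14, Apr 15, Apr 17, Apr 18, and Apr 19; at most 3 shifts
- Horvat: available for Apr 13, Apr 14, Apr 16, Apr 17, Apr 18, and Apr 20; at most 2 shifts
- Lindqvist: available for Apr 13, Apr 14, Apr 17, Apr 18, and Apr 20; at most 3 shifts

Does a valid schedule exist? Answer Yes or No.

One valid schedule: Apr 13→Dubois+Ferraro, Apr 14→Dubois+Tanaka, Apr 15→Yoon, Apr 16→Ferraro, Apr 17→Yoon, Apr 18→Dubois+Tanaka, Apr 19→Yoon, Apr 20→Ferraro.
Loads: Yoon 3/3, Dubois 3/3, Ferraro 3/3, Tanaka 2/3, Horvat 0/2, Lindqvist 0/3 — all within limits.

Yes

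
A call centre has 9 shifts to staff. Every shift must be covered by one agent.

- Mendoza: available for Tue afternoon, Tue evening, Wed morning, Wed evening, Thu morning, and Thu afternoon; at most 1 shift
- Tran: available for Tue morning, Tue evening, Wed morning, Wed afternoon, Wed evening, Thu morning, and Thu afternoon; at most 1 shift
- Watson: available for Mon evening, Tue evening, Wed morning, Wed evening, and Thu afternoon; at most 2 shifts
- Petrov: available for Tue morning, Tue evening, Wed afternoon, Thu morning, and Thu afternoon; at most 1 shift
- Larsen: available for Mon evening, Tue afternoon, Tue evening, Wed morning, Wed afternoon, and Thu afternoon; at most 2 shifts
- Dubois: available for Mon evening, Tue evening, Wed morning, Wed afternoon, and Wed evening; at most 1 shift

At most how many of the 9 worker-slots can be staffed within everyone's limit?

8

Total capacity across all agents is 1+1+2+1+2+1 = 8, and 9 slots are needed, so at most 8 can be filled.
An assignment achieving 8: Mon evening→Watson, Tue morning→Tran, Tue afternoon→Mendoza, Tue evening→Dubois, Wed morning→Larsen, Wed afternoon→Larsen, Wed evening→Watson, Thu morning→Petrov.
Loads: Mendoza 1/1, Tran 1/1, Watson 2/2, Petrov 1/1, Larsen 2/2, Dubois 1/1.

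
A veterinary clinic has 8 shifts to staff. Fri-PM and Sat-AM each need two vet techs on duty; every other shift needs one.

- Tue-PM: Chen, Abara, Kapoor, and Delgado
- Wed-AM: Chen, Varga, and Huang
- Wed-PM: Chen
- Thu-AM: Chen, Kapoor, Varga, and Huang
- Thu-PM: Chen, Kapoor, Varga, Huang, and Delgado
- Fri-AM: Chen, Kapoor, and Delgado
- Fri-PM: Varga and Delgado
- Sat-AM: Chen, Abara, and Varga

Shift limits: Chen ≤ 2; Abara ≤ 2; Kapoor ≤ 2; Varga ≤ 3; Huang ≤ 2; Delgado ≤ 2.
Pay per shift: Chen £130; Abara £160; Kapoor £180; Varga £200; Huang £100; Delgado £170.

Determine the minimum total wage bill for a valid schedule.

£1500

Wed-PM can only be covered by Chen, so that assignment is forced.
Fri-PM can only be covered by Varga and Delgado, so that assignment is forced.
Picking the cheapest available vet tech for each shift independently would cost £1350, but that ignores the shift limits.
An optimal schedule: Tue-PM→Abara, Wed-AM→Huang, Wed-PM→Chen, Thu-AM→Huang, Thu-PM→Kapoor, Fri-AM→Delgado, Fri-PM→Delgado+Varga, Sat-AM→Chen+Abara.
Total: 160 + 100 + 130 + 100 + 180 + 170 + 170 + 200 + 130 + 160 = £1500.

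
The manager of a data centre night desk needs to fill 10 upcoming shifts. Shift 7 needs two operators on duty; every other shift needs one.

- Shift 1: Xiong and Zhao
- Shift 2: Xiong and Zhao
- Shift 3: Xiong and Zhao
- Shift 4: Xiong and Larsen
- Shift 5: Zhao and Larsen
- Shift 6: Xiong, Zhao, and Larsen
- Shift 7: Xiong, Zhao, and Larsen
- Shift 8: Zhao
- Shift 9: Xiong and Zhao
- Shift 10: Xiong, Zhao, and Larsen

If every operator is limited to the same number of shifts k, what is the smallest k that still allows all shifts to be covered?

4

With 3 operators and 11 worker-slots to fill, someone must work at least ⌈11/3⌉ = 4 shifts, so k ≥ 4.
k = 4 works: Shift 1→Xiong, Shift 2→Xiong, Shift 3→Xiong, Shift 4→Xiong, Shift 5→Zhao, Shift 6→Larsen, Shift 7→Zhao+Larsen, Shift 8→Zhao, Shift 9→Zhao, Shift 10→Larsen.
Loads: Xiong 4, Zhao 4, Larsen 3 — all ≤ 4.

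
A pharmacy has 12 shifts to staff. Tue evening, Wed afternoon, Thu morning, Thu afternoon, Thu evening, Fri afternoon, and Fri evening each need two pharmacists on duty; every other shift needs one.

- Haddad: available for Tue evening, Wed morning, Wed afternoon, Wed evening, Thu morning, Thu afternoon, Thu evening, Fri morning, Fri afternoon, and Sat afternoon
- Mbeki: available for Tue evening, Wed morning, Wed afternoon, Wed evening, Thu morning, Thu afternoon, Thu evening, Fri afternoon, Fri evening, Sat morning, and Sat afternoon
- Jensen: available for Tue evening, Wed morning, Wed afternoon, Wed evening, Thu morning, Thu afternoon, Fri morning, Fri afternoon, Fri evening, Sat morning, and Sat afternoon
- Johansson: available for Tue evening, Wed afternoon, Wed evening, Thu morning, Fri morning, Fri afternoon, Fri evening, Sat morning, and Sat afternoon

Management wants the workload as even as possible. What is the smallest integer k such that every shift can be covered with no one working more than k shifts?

With 4 pharmacists and 19 worker-slots to fill, someone must work at least ⌈19/4⌉ = 5 shifts, so k ≥ 5.
k = 5 works: Tue evening→Jensen+Johansson, Wed morning→Haddad, Wed afternoon→Jensen+Johansson, Wed evening→Haddad, Thu morning→Jensen+Johansson, Thu afternoon→Haddad+Mbeki, Thu evening→Haddad+Mbeki, Fri morning→Haddad, Fri afternoon→Jensen+Johansson, Fri evening→Mbeki+Jensen, Sat morning→Mbeki, Sat afternoon→Mbeki.
Loads: Haddad 5, Mbeki 5, Jensen 5, Johansson 4 — all ≤ 5.

5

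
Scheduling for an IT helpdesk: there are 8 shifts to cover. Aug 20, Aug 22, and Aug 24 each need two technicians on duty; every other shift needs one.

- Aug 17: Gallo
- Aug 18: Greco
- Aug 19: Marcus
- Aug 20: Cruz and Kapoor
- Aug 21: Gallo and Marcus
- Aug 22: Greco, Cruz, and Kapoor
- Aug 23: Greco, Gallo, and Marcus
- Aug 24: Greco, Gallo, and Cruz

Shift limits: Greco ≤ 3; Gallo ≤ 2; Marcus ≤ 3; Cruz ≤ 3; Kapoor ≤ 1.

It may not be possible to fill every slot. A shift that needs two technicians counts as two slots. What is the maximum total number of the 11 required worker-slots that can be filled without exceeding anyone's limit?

Total capacity across all technicians is 3+2+3+3+1 = 12, and 11 slots are needed, so at most 11 can be filled.
An assignment achieving 11: Aug 17→Gallo, Aug 18→Greco, Aug 19→Marcus, Aug 20→Cruz+Kapoor, Aug 21→Gallo, Aug 22→Greco+Cruz, Aug 23→Marcus, Aug 24→Greco+Cruz.
Loads: Greco 3/3, Gallo 2/2, Marcus 2/3, Cruz 3/3, Kapoor 1/1.

11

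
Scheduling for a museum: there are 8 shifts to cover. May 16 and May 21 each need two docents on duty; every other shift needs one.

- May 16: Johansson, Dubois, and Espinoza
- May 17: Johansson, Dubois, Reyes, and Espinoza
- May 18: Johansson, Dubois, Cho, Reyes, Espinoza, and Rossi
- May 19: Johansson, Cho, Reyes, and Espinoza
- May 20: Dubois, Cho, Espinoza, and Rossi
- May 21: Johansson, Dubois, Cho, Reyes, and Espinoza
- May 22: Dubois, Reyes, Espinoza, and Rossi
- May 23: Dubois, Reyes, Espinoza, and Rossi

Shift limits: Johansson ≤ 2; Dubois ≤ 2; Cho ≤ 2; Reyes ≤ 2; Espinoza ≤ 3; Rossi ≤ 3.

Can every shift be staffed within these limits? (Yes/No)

Yes

One valid schedule: May 16→Johansson+Dubois, May 17→Johansson, May 18→Espinoza, May 19→Cho, May 20→Dubois, May 21→Cho+Espinoza, May 22→Reyes, May 23→Reyes.
Loads: Johansson 2/2, Dubois 2/2, Cho 2/2, Reyes 2/2, Espinoza 2/3, Rossi 0/3 — all within limits.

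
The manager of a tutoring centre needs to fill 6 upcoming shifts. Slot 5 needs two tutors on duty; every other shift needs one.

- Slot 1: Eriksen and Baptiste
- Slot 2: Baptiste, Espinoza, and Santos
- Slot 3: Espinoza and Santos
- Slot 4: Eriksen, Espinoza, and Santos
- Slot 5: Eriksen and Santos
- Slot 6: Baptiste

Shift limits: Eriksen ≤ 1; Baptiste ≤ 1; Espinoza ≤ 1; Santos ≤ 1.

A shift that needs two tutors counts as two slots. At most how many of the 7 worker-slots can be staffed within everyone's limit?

Total capacity across all tutors is 1+1+1+1 = 4, and 7 slots are needed, so at most 4 can be filled.
An assignment achieving 4: Slot 1→Eriksen, Slot 3→Espinoza, Slot 5→Santos, Slot 6→Baptiste.
Loads: Eriksen 1/1, Baptiste 1/1, Espinoza 1/1, Santos 1/1.

4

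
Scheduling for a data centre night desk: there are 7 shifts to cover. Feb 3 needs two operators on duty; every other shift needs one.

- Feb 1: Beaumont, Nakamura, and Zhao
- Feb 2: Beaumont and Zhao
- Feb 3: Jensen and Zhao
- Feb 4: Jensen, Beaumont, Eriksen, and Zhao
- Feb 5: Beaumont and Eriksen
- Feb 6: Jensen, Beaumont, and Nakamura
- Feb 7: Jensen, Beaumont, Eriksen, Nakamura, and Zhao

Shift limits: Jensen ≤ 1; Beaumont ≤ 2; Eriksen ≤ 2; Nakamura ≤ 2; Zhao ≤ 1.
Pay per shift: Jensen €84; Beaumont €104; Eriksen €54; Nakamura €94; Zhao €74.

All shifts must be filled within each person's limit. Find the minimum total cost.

€662

Feb 3 can only be covered by Jensen and Zhao, so that assignment is forced.
Picking the cheapest available operator for each shift independently would cost €552, but that ignores the shift limits.
An optimal schedule: Feb 1→Nakamura, Feb 2→Beaumont, Feb 3→Jensen+Zhao, Feb 4→Eriksen, Feb 5→Beaumont, Feb 6→Nakamura, Feb 7→Eriksen.
Total: 94 + 104 + 84 + 74 + 54 + 104 + 94 + 54 = €662.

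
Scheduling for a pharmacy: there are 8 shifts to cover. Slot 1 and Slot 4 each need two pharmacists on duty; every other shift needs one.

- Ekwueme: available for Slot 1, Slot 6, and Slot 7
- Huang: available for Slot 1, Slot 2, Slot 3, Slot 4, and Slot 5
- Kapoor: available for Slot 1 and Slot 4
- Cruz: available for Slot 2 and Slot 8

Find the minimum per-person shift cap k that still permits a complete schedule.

With 4 pharmacists and 10 worker-slots to fill, someone must work at least ⌈10/4⌉ = 3 shifts, so k ≥ 3.
k = 3 works: Slot 1→Ekwueme+Kapoor, Slot 2→Cruz, Slot 3→Huang, Slot 4→Huang+Kapoor, Slot 5→Huang, Slot 6→Ekwueme, Slot 7→Ekwueme, Slot 8→Cruz.
Loads: Ekwueme 3, Huang 3, Kapoor 2, Cruz 2 — all ≤ 3.

3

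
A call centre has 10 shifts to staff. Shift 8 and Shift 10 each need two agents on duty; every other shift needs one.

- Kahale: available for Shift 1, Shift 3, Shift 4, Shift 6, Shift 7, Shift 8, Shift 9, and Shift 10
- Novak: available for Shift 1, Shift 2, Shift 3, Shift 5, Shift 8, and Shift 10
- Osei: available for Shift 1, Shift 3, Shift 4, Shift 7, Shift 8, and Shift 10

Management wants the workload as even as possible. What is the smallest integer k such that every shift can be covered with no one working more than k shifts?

With 3 agents and 12 worker-slots to fill, someone must work at least ⌈12/3⌉ = 4 shifts, so k ≥ 4.
k = 4 works: Shift 1→Osei, Shift 2→Novak, Shift 3→Osei, Shift 4→Kahale, Shift 5→Novak, Shift 6→Kahale, Shift 7→Kahale, Shift 8→Novak+Osei, Shift 9→Kahale, Shift 10→Novak+Osei.
Loads: Kahale 4, Novak 4, Osei 4 — all ≤ 4.

4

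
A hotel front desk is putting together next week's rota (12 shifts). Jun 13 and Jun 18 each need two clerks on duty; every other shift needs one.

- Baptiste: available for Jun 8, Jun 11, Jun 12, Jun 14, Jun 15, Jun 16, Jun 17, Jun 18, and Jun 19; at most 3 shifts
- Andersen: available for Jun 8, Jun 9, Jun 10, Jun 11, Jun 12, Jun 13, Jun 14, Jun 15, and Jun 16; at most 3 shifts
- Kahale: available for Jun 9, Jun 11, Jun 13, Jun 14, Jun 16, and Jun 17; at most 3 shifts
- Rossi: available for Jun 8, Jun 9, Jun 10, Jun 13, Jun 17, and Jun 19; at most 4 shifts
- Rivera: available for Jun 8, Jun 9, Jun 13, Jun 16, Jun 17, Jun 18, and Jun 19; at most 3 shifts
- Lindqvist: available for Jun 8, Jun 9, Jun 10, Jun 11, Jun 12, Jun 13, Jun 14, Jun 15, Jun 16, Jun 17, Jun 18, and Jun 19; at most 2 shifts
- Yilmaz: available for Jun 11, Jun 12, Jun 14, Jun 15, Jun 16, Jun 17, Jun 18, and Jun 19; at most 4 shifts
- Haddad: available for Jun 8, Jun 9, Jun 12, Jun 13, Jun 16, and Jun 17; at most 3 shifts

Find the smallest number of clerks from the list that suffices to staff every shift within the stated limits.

14 slots to fill and no one can take more than 4, so at least ⌈14/4⌉ = 4 clerks are needed.
Baptiste, Andersen, Rossi, and Yilmaz alone can cover everything: Jun 8→Rossi, Jun 9→Andersen, Jun 10→Andersen, Jun 11→Baptiste, Jun 12→Baptiste, Jun 13→Andersen+Rossi, Jun 14→Yilmaz, Jun 15→Yilmaz, Jun 16→Yilmaz, Jun 17→Rossi, Jun 18→Baptiste+Yilmaz, Jun 19→Rossi.

4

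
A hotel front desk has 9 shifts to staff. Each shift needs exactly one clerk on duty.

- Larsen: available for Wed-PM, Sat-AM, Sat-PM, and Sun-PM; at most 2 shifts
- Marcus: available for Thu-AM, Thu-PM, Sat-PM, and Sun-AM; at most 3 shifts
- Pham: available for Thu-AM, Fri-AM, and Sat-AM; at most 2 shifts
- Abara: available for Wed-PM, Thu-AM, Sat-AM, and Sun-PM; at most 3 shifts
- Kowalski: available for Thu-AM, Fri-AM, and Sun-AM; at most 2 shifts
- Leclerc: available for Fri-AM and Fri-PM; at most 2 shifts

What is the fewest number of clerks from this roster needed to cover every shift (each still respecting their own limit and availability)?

9 slots to fill and no one can take more than 3, so at least ⌈9/3⌉ = 3 clerks are needed.
Any 3 clerks together have capacity at most 3+3+2 = 8 < 9 slots, so 3 can never suffice.
Larsen, Marcus, Pham, and Leclerc alone can cover everything: Wed-PM→Larsen, Thu-AM→Pham, Thu-PM→Marcus, Fri-AM→Leclerc, Fri-PM→Leclerc, Sat-AM→Pham, Sat-PM→Marcus, Sun-AM→Marcus, Sun-PM→Larsen.

4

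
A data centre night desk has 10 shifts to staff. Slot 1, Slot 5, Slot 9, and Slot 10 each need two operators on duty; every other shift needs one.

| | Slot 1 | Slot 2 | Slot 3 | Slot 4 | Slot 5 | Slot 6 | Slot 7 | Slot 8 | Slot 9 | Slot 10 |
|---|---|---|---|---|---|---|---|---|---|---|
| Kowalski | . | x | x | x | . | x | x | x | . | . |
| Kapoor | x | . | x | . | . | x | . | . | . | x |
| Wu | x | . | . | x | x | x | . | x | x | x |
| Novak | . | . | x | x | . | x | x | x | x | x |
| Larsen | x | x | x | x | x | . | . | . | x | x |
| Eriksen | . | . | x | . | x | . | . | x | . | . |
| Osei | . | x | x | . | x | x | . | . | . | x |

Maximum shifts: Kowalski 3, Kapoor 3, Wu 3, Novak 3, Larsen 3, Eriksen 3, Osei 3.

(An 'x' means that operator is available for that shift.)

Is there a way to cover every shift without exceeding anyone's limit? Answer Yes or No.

One valid schedule: Slot 1→Kapoor+Wu, Slot 2→Kowalski, Slot 3→Kapoor, Slot 4→Kowalski, Slot 5→Larsen+Eriksen, Slot 6→Kapoor, Slot 7→Kowalski, Slot 8→Wu, Slot 9→Wu+Novak, Slot 10→Novak+Larsen.
Loads: Kowalski 3/3, Kapoor 3/3, Wu 3/3, Novak 2/3, Larsen 2/3, Eriksen 1/3, Osei 0/3 — all within limits.

Yes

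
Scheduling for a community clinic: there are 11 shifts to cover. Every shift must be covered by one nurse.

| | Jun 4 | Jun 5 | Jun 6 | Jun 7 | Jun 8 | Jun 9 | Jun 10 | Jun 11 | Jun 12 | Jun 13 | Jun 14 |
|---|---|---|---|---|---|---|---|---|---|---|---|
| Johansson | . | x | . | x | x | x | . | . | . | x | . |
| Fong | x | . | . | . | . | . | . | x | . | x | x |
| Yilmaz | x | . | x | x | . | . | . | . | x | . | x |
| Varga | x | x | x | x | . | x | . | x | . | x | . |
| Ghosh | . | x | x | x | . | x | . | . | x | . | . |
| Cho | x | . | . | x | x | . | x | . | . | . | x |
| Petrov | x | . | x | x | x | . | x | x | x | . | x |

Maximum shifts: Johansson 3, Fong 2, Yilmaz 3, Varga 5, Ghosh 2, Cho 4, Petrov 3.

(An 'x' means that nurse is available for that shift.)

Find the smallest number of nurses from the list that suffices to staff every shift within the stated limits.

11 slots to fill and no one can take more than 5, so at least ⌈11/5⌉ = 3 nurses are needed.
Johansson, Varga, and Petrov alone can cover everything: Jun 4→Varga, Jun 5→Johansson, Jun 6→Varga, Jun 7→Varga, Jun 8→Johansson, Jun 9→Johansson, Jun 10→Petrov, Jun 11→Varga, Jun 12→Petrov, Jun 13→Varga, Jun 14→Petrov.

3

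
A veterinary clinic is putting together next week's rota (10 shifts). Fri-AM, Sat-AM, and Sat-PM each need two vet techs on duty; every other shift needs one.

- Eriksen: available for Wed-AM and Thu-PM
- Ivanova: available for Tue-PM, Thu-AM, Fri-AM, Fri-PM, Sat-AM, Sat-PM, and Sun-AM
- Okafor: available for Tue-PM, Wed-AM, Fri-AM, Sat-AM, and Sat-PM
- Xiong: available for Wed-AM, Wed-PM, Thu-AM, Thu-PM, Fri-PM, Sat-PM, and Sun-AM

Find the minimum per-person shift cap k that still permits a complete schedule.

4

With 4 vet techs and 13 worker-slots to fill, someone must work at least ⌈13/4⌉ = 4 shifts, so k ≥ 4.
k = 4 works: Tue-PM→Ivanova, Wed-AM→Eriksen, Wed-PM→Xiong, Thu-AM→Ivanova, Thu-PM→Eriksen, Fri-AM→Ivanova+Okafor, Fri-PM→Xiong, Sat-AM→Ivanova+Okafor, Sat-PM→Okafor+Xiong, Sun-AM→Xiong.
Loads: Eriksen 2, Ivanova 4, Okafor 3, Xiong 4 — all ≤ 4.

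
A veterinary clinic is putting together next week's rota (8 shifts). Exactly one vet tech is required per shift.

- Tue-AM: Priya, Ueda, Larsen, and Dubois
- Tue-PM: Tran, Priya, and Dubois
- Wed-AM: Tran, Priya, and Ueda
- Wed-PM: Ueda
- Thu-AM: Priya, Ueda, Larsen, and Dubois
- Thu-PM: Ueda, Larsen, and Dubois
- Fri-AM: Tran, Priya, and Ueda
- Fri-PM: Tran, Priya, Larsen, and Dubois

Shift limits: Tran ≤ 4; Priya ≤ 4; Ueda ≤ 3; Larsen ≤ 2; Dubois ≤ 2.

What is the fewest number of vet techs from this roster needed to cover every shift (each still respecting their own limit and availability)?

3

8 slots to fill and no one can take more than 4, so at least ⌈8/4⌉ = 2 vet techs are needed.
No set of 2 vet techs can cover every shift (each such set leaves at least one shift with no one available or exceeds a cap).
Tran, Priya, and Ueda alone can cover everything: Tue-AM→Priya, Tue-PM→Tran, Wed-AM→Tran, Wed-PM→Ueda, Thu-AM→Priya, Thu-PM→Ueda, Fri-AM→Tran, Fri-PM→Tran.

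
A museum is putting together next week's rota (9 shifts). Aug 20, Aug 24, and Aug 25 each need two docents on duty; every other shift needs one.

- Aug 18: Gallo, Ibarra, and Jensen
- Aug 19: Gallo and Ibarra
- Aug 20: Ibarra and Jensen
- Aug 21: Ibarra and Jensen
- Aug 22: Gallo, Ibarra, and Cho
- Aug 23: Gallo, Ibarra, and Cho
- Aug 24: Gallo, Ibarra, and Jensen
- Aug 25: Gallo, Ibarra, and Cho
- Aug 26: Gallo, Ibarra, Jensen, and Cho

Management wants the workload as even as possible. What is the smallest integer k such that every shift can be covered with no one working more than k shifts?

With 4 docents and 12 worker-slots to fill, someone must work at least ⌈12/4⌉ = 3 shifts, so k ≥ 3.
k = 3 works: Aug 18→Gallo, Aug 19→Gallo, Aug 20→Ibarra+Jensen, Aug 21→Ibarra, Aug 22→Cho, Aug 23→Cho, Aug 24→Gallo+Jensen, Aug 25→Ibarra+Cho, Aug 26→Jensen.
Loads: Gallo 3, Ibarra 3, Jensen 3, Cho 3 — all ≤ 3.

3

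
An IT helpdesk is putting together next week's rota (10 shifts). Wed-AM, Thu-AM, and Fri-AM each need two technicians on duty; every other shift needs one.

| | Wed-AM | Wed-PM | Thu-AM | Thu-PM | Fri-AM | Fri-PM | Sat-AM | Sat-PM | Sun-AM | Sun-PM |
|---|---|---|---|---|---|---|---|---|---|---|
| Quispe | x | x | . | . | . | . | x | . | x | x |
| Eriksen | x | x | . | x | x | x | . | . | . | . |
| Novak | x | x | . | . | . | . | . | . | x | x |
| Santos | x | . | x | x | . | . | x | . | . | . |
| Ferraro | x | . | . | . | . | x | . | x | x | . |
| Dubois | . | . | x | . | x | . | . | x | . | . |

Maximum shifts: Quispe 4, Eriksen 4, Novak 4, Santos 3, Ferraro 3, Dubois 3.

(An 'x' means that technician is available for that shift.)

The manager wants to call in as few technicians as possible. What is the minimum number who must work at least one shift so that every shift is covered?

4

13 slots to fill and no one can take more than 4, so at least ⌈13/4⌉ = 4 technicians are needed.
Quispe, Eriksen, Santos, and Dubois alone can cover everything: Wed-AM→Eriksen+Santos, Wed-PM→Quispe, Thu-AM→Santos+Dubois, Thu-PM→Eriksen, Fri-AM→Eriksen+Dubois, Fri-PM→Eriksen, Sat-AM→Quispe, Sat-PM→Dubois, Sun-AM→Quispe, Sun-PM→Quispe.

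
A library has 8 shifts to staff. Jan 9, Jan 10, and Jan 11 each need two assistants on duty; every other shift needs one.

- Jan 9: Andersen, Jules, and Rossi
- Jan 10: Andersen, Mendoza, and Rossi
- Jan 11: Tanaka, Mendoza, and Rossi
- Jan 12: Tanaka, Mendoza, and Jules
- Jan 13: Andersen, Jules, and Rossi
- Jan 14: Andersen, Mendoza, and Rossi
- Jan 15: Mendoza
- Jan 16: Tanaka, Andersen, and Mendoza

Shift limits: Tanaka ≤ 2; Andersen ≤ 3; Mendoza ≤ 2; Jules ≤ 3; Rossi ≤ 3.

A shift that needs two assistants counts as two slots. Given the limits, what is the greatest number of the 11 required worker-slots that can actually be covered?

Total capacity across all assistants is 2+3+2+3+3 = 13, and 11 slots are needed, so at most 11 can be filled.
An assignment achieving 11: Jan 9→Andersen+Jules, Jan 10→Andersen+Mendoza, Jan 11→Tanaka+Rossi, Jan 12→Tanaka, Jan 13→Jules, Jan 14→Rossi, Jan 15→Mendoza, Jan 16→Andersen.
Loads: Tanaka 2/2, Andersen 3/3, Mendoza 2/2, Jules 2/3, Rossi 2/3.

11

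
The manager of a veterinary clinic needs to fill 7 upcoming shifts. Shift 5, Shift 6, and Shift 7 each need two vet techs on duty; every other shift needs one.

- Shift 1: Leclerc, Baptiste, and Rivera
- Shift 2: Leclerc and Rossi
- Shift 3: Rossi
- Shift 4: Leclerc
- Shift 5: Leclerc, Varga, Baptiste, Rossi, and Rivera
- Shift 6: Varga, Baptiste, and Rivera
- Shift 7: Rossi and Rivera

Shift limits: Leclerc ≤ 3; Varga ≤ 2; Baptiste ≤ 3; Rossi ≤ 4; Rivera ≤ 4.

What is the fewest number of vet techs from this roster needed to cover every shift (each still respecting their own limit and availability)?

4

10 slots to fill and no one can take more than 4, so at least ⌈10/4⌉ = 3 vet techs are needed.
Shifts {Shift 3, Shift 4, Shift 6} need 4 slots, but among the vet techs available for them (Leclerc, Varga, Baptiste, Rossi, and Rivera) any 3 together supply at most 3. So 3 vet techs are not enough.
Leclerc, Varga, Rossi, and Rivera alone can cover everything: Shift 1→Leclerc, Shift 2→Leclerc, Shift 3→Rossi, Shift 4→Leclerc, Shift 5→Varga+Rossi, Shift 6→Varga+Rivera, Shift 7→Rossi+Rivera.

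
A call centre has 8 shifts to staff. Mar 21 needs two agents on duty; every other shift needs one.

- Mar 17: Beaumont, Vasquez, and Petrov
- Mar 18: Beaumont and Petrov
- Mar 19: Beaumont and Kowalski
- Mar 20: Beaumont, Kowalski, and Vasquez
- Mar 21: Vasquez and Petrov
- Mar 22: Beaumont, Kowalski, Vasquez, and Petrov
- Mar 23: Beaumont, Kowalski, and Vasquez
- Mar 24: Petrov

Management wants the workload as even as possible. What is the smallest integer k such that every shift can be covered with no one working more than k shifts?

With 4 agents and 9 worker-slots to fill, someone must work at least ⌈9/4⌉ = 3 shifts, so k ≥ 3.
k = 3 works: Mar 17→Beaumont, Mar 18→Beaumont, Mar 19→Beaumont, Mar 20→Kowalski, Mar 21→Vasquez+Petrov, Mar 22→Kowalski, Mar 23→Kowalski, Mar 24→Petrov.
Loads: Beaumont 3, Kowalski 3, Vasquez 1, Petrov 2 — all ≤ 3.

3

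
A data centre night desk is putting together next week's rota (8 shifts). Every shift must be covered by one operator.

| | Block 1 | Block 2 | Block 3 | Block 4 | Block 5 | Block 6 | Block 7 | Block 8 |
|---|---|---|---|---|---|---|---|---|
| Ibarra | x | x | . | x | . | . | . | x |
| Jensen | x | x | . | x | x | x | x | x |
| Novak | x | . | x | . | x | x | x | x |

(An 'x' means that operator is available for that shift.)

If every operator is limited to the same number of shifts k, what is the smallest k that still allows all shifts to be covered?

3

With 3 operators and 8 worker-slots to fill, someone must work at least ⌈8/3⌉ = 3 shifts, so k ≥ 3.
k = 3 works: Block 1→Ibarra, Block 2→Ibarra, Block 3→Novak, Block 4→Ibarra, Block 5→Jensen, Block 6→Jensen, Block 7→Jensen, Block 8→Novak.
Loads: Ibarra 3, Jensen 3, Novak 2 — all ≤ 3.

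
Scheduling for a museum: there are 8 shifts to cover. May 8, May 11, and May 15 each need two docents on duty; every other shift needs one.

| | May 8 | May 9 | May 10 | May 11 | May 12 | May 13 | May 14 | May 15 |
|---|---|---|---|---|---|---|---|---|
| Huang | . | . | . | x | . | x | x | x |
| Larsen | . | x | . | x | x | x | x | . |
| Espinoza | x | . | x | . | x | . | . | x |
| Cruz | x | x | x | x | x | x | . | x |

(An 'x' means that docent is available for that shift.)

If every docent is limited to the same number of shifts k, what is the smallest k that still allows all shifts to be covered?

3

With 4 docents and 11 worker-slots to fill, someone must work at least ⌈11/4⌉ = 3 shifts, so k ≥ 3.
k = 3 works: May 8→Espinoza+Cruz, May 9→Larsen, May 10→Espinoza, May 11→Huang+Larsen, May 12→Larsen, May 13→Huang, May 14→Huang, May 15→Espinoza+Cruz.
Loads: Huang 3, Larsen 3, Espinoza 3, Cruz 2 — all ≤ 3.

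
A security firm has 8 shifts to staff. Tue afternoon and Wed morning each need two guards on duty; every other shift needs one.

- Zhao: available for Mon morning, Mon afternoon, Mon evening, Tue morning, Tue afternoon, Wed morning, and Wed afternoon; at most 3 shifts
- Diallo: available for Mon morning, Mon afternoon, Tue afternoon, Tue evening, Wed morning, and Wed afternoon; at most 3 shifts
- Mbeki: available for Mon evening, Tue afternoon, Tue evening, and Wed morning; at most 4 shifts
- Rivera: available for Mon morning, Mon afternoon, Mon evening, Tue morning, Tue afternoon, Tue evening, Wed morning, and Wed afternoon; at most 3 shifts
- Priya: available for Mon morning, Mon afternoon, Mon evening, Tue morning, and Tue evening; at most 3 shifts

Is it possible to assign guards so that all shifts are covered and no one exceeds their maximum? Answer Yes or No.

One valid schedule: Mon morning→Zhao, Mon afternoon→Diallo, Mon evening→Mbeki, Tue morning→Zhao, Tue afternoon→Diallo+Mbeki, Tue evening→Diallo, Wed morning→Mbeki+Rivera, Wed afternoon→Zhao.
Loads: Zhao 3/3, Diallo 3/3, Mbeki 3/4, Rivera 1/3, Priya 0/3 — all within limits.

Yes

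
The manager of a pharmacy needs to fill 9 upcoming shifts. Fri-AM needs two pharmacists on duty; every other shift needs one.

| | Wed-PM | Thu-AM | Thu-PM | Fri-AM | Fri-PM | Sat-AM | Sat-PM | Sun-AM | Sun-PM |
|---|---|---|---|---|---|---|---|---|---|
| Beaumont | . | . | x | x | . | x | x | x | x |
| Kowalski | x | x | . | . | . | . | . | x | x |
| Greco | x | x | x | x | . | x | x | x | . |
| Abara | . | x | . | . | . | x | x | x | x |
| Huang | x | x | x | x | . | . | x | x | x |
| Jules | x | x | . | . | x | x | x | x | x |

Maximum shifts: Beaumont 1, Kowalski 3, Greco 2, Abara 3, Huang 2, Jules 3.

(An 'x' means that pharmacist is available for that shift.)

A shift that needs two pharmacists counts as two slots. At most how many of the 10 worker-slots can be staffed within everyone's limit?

Total capacity across all pharmacists is 1+3+2+3+2+3 = 14, and 10 slots are needed, so at most 10 can be filled.
An assignment achieving 10: Wed-PM→Kowalski, Thu-AM→Kowalski, Thu-PM→Beaumont, Fri-AM→Greco+Huang, Fri-PM→Jules, Sat-AM→Greco, Sat-PM→Abara, Sun-AM→Abara, Sun-PM→Kowalski.
Loads: Beaumont 1/1, Kowalski 3/3, Greco 2/2, Abara 2/3, Huang 1/2, Jules 1/3.

10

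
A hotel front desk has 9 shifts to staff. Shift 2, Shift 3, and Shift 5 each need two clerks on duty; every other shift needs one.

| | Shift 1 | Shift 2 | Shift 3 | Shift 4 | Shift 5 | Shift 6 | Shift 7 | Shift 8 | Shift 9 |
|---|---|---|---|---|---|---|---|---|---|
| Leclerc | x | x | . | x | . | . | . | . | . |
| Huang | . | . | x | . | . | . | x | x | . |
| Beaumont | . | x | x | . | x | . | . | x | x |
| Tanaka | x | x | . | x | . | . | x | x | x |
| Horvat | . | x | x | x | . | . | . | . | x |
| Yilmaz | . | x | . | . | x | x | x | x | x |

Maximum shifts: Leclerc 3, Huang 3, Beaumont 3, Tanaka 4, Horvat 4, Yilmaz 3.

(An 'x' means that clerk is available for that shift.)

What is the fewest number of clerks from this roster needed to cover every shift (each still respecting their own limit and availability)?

4

12 slots to fill and no one can take more than 4, so at least ⌈12/4⌉ = 3 clerks are needed.
Any 3 clerks together have capacity at most 4+4+3 = 11 < 12 slots, so 3 can never suffice.
Leclerc, Huang, Beaumont, and Yilmaz alone can cover everything: Shift 1→Leclerc, Shift 2→Leclerc+Yilmaz, Shift 3→Huang+Beaumont, Shift 4→Leclerc, Shift 5→Beaumont+Yilmaz, Shift 6→Yilmaz, Shift 7→Huang, Shift 8→Huang, Shift 9→Beaumont.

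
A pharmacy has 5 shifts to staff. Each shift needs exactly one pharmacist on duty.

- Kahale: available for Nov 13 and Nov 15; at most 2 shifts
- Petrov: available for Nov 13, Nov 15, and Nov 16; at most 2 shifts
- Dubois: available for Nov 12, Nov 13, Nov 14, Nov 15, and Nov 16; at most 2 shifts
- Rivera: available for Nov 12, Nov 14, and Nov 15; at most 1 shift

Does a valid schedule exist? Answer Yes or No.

Yes

One valid schedule: Nov 12→Dubois, Nov 13→Kahale, Nov 14→Dubois, Nov 15→Kahale, Nov 16→Petrov.
Loads: Kahale 2/2, Petrov 1/2, Dubois 2/2, Rivera 0/1 — all within limits.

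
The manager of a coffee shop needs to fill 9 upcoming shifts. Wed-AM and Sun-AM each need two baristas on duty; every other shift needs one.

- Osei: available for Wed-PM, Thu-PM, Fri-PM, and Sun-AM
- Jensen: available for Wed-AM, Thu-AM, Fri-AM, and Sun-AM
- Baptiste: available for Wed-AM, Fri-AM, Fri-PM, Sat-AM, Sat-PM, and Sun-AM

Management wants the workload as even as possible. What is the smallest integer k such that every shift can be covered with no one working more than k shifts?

With 3 baristas and 11 worker-slots to fill, someone must work at least ⌈11/3⌉ = 4 shifts, so k ≥ 4.
k = 4 works: Wed-AM→Jensen+Baptiste, Wed-PM→Osei, Thu-AM→Jensen, Thu-PM→Osei, Fri-AM→Jensen, Fri-PM→Osei, Sat-AM→Baptiste, Sat-PM→Baptiste, Sun-AM→Osei+Jensen.
Loads: Osei 4, Jensen 4, Baptiste 3 — all ≤ 4.

4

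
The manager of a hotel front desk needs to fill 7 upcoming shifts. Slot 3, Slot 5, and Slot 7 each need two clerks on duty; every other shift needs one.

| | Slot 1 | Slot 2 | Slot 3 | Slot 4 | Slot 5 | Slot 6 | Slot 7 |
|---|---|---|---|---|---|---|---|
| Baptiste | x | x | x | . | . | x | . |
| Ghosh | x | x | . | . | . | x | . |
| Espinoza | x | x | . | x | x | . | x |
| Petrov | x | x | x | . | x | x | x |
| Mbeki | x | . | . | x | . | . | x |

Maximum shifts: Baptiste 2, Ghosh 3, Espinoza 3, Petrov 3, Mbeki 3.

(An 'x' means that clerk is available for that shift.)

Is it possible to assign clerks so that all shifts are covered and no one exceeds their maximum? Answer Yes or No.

Yes

Slot 3 can only be covered by Baptiste and Petrov, so that assignment is forced.
Slot 5 can only be covered by Espinoza and Petrov, so that assignment is forced.
One valid schedule: Slot 1→Ghosh, Slot 2→Ghosh, Slot 3→Baptiste+Petrov, Slot 4→Espinoza, Slot 5→Espinoza+Petrov, Slot 6→Baptiste, Slot 7→Espinoza+Petrov.
Loads: Baptiste 2/2, Ghosh 2/3, Espinoza 3/3, Petrov 3/3, Mbeki 0/3 — all within limits.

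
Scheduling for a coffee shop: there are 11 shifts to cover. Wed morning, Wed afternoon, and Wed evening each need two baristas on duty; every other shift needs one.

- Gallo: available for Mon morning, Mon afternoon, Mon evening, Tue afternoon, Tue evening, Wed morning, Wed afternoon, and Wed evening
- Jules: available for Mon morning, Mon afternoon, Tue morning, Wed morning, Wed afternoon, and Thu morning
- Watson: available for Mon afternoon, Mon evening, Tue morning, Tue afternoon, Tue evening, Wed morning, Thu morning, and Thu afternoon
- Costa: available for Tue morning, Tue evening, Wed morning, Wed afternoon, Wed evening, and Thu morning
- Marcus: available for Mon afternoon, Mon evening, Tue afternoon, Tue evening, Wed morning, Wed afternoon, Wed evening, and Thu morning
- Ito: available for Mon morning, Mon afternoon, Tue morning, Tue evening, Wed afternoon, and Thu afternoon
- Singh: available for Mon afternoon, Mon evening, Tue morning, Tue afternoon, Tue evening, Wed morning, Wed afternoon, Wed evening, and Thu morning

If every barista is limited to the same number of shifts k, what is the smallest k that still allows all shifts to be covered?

With 7 baristas and 14 worker-slots to fill, someone must work at least ⌈14/7⌉ = 2 shifts, so k ≥ 2.
k = 2 works: Mon morning→Gallo, Mon afternoon→Marcus, Mon evening→Gallo, Tue morning→Jules, Tue afternoon→Watson, Tue evening→Ito, Wed morning→Costa+Singh, Wed afternoon→Ito+Singh, Wed evening→Costa+Marcus, Thu morning→Jules, Thu afternoon→Watson.
Loads: Gallo 2, Jules 2, Watson 2, Costa 2, Marcus 2, Ito 2, Singh 2 — all ≤ 2.

2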